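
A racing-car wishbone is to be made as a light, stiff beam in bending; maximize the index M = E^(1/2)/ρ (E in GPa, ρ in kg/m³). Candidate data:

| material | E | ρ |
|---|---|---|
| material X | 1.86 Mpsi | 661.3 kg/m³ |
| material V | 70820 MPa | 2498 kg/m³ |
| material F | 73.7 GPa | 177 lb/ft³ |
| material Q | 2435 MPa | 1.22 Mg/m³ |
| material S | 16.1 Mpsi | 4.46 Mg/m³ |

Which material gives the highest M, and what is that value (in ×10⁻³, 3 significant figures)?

In SI units:
  material X: E = 12.82 GPa, ρ = 661.3 kg/m³
  material V: E = 70.82 GPa, ρ = 2498 kg/m³
  material F: E = 73.70 GPa, ρ = 2835 kg/m³
  material Q: E = 2.435 GPa, ρ = 1220 kg/m³
  material S: E = 111.0 GPa, ρ = 4460 kg/m³
  material X: M = 5.42×10⁻³
  material V: M = 3.37×10⁻³
  material F: M = 3.03×10⁻³
  material S: M = 2.36×10⁻³
  material Q: M = 1.28×10⁻³
The maximum is for material X.

material X, M = 5.42×10⁻³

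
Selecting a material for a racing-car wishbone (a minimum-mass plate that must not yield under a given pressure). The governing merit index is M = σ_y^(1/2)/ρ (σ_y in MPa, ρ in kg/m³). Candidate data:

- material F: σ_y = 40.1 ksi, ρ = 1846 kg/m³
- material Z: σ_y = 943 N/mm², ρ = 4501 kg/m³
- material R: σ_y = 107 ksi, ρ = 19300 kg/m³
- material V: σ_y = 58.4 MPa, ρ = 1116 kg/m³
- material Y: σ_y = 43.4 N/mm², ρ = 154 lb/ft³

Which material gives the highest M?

material F

After converting to SI:
  material F: σ_y = 276.5 MPa, ρ = 1846 kg/m³
  material Z: σ_y = 943.0 MPa, ρ = 4501 kg/m³
  material R: σ_y = 737.7 MPa, ρ = 19300 kg/m³
  material V: σ_y = 58.40 MPa, ρ = 1116 kg/m³
  material Y: σ_y = 43.40 MPa, ρ = 2467 kg/m³
  material F: M = 9.01×10⁻³
  material V: M = 6.85×10⁻³
  material Z: M = 6.82×10⁻³
  material Y: M = 2.67×10⁻³
  material R: M = 1.41×10⁻³
Highest index: material F.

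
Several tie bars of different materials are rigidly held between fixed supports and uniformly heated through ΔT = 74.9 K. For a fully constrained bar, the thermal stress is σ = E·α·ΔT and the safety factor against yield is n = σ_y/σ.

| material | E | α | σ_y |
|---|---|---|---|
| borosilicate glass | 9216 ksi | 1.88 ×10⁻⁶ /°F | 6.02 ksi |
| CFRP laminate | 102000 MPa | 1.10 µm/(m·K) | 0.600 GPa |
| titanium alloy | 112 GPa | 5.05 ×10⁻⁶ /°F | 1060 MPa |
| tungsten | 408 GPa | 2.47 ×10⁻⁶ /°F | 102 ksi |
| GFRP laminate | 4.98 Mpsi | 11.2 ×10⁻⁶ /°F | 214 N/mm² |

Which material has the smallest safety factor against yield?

borosilicate glass

In consistent units (E in GPa, α in ×10⁻⁶/K, σ_y in MPa):
  borosilicate glass: E = 63.54, α = 3.38, σ_y = 41.51 → σ = 16.1 MPa, n = 2.58
  CFRP laminate: E = 102.0, α = 1.10, σ_y = 600.0 → σ = 8.40 MPa, n = 71.4
  titanium alloy: E = 112.0, α = 9.09, σ_y = 1060 → σ = 76.3 MPa, n = 13.9
  tungsten: E = 408.0, α = 4.45, σ_y = 703.3 → σ = 136 MPa, n = 5.18
  GFRP laminate: E = 34.34, α = 20.2, σ_y = 214.0 → σ = 51.8 MPa, n = 4.13
Smallest n: borosilicate glass with n = 2.58.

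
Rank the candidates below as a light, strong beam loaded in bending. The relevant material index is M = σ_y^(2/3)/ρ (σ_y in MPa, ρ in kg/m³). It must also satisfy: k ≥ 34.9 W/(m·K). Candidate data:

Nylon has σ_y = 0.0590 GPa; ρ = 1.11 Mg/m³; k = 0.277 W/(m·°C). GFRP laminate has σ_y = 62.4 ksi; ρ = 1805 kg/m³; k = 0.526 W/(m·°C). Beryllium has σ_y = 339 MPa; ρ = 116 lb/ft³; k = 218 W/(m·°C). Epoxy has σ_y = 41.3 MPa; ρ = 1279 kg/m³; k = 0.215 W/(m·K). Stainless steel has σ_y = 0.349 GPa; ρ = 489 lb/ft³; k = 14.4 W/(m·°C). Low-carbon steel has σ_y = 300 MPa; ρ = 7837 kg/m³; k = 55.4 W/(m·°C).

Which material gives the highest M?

beryllium

Screen on constraints: k ≥ 34.9 W/(m·K). Survivors: beryllium, low-carbon steel.
Normalizing units and computing the index:
  beryllium: σ_y = 339.0 MPa, ρ = 1858 kg/m³
  low-carbon steel: σ_y = 300.0 MPa, ρ = 7837 kg/m³
  beryllium: M = 26.2×10⁻³
  low-carbon steel: M = 5.72×10⁻³
Beryllium has the largest M.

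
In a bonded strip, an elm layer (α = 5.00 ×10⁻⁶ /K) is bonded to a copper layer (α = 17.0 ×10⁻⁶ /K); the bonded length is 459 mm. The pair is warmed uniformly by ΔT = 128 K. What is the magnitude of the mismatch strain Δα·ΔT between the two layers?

1.54×10⁻³

Δα = |5.00 − 17.0|×10⁻⁶/K = 12.0×10⁻⁶/K.
Mismatch strain = Δα·ΔT = 12.0×10⁻⁶ × 128.0 = 1.54×10⁻³.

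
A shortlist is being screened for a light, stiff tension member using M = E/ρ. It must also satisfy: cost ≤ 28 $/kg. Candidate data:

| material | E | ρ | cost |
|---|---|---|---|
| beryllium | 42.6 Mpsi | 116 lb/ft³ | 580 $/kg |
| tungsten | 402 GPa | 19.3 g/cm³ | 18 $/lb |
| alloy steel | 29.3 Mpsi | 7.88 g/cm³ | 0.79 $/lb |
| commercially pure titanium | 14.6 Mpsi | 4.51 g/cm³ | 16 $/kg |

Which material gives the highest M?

alloy steel

Screen on constraints: cost ≤ 28 $/kg. Survivors: alloy steel, commercially pure titanium.
After converting to SI:
  alloy steel: E = 202.0 GPa, ρ = 7880 kg/m³
  commercially pure titanium: E = 100.7 GPa, ρ = 4510 kg/m³
  alloy steel: M = 25.6 MN·m/kg
  commercially pure titanium: M = 22.3 MN·m/kg
Highest index: alloy steel.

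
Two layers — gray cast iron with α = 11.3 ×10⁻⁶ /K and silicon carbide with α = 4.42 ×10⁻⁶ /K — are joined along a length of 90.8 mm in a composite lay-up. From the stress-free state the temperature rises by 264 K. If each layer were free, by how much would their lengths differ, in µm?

165 µm

Δα = |11.3 − 4.42|×10⁻⁶/K = 6.88×10⁻⁶/K.
ΔL_mismatch = Δα·L·ΔT = 6.88×10⁻⁶ × 90.8 mm × 264.0 K = 165 µm.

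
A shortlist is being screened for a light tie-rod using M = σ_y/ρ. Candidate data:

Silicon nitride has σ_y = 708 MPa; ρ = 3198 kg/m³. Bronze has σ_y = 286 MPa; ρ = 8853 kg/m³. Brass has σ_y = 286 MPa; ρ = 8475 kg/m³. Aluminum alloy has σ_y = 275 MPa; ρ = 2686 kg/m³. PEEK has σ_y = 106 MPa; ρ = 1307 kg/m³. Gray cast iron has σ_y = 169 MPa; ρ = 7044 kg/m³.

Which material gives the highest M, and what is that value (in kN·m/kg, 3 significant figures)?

Per-candidate index values:
  silicon nitride: M = 221 kN·m/kg
  aluminum alloy: M = 102 kN·m/kg
  PEEK: M = 81.1 kN·m/kg
  brass: M = 33.7 kN·m/kg
  bronze: M = 32.3 kN·m/kg
  gray cast iron: M = 24.0 kN·m/kg
Highest index: silicon nitride.

silicon nitride, M = 221 kN·m/kg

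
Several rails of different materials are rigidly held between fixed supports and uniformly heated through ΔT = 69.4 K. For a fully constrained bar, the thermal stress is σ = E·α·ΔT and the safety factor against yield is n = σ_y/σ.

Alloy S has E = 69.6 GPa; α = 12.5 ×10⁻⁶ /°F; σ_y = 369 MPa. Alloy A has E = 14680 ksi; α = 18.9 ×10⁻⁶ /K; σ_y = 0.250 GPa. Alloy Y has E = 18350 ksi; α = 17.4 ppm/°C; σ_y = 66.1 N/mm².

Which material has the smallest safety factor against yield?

alloy Y

With everything in SI (GPa, ×10⁻⁶/K, MPa):
  alloy S: E = 69.60, α = 22.5, σ_y = 369.0 → σ = 109 MPa, n = 3.40
  alloy A: E = 101.2, α = 18.9, σ_y = 250.0 → σ = 133 MPa, n = 1.88
  alloy Y: E = 126.5, α = 17.4, σ_y = 66.10 → σ = 153 MPa, n = 0.433
Smallest n: alloy Y with n = 0.433.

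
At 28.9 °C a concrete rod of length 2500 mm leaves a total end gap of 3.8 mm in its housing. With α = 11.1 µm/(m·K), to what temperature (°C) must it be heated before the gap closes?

α·L₀·ΔT = 3.8 mm ⇒ ΔT = 3.8 / (11.1×10⁻⁶ × 2500.0) = 136.9 K.
T = 28.9 + 136.9 = 165.8 °C.

166 °C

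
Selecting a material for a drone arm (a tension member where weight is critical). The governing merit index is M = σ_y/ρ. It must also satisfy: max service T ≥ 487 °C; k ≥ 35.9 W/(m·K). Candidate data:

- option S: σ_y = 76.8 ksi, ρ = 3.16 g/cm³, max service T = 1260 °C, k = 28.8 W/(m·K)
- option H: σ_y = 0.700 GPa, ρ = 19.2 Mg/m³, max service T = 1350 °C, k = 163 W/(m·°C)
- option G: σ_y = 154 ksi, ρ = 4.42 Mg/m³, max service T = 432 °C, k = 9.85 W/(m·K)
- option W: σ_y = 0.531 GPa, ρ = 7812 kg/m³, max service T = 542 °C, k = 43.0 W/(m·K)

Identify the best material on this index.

Screen on constraints: max service T ≥ 487 °C; k ≥ 35.9 W/(m·K). Survivors: option H, option W.
In SI units:
  option H: σ_y = 700.0 MPa, ρ = 19200 kg/m³
  option W: σ_y = 531.0 MPa, ρ = 7812 kg/m³
  option W: M = 68.0 kN·m/kg
  option H: M = 36.5 kN·m/kg
Option W ranks first.

option W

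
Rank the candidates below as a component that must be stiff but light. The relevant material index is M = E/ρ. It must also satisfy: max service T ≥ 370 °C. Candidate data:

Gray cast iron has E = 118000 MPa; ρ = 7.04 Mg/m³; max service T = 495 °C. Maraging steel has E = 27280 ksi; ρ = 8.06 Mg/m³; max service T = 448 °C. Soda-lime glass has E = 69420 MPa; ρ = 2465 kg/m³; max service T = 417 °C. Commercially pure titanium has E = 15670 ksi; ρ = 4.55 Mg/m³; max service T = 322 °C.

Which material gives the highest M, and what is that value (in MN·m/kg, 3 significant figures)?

soda-lime glass, M = 28.2 MN·m/kg

Screen on constraints: max service T ≥ 370 °C. Survivors: gray cast iron, maraging steel, soda-lime glass.
Normalizing units and computing the index:
  gray cast iron: E = 118.0 GPa, ρ = 7040 kg/m³
  maraging steel: E = 188.1 GPa, ρ = 8060 kg/m³
  soda-lime glass: E = 69.42 GPa, ρ = 2465 kg/m³
  soda-lime glass: M = 28.2 MN·m/kg
  maraging steel: M = 23.3 MN·m/kg
  gray cast iron: M = 16.8 MN·m/kg
Highest index: soda-lime glass.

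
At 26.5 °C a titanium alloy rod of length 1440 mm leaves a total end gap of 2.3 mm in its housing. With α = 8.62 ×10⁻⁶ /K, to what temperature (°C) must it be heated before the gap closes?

212 °C

α·L₀·ΔT = 2.3 mm ⇒ ΔT = 2.3 / (8.62×10⁻⁶ × 1440.0) = 185.3 K.
T = 26.5 + 185.3 = 211.8 °C.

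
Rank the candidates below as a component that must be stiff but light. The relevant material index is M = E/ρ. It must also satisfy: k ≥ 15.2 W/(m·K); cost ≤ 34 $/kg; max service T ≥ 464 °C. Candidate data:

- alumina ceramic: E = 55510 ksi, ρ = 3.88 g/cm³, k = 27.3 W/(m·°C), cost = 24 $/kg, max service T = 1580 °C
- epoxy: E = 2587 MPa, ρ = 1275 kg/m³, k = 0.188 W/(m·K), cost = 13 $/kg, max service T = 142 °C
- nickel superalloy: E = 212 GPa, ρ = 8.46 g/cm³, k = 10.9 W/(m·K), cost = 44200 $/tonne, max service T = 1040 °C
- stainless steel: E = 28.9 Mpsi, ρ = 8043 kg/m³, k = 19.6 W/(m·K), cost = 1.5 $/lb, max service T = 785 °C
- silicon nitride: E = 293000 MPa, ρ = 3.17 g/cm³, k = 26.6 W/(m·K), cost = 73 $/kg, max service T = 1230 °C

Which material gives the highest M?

alumina ceramic

Screen on constraints: k ≥ 15.2 W/(m·K); cost ≤ 34 $/kg; max service T ≥ 464 °C. Survivors: alumina ceramic, stainless steel.
In SI units:
  alumina ceramic: E = 382.7 GPa, ρ = 3880 kg/m³
  stainless steel: E = 199.3 GPa, ρ = 8043 kg/m³
  alumina ceramic: M = 98.6 MN·m/kg
  stainless steel: M = 24.8 MN·m/kg
Alumina ceramic has the largest M.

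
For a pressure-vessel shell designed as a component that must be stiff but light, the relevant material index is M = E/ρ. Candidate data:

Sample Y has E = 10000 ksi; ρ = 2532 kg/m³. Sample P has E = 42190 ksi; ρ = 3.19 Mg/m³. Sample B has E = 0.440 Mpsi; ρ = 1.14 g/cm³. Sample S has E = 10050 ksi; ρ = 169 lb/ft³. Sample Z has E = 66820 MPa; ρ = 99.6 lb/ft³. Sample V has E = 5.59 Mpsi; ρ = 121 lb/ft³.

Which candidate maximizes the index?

sample P

After converting to SI:
  sample Y: E = 68.95 GPa, ρ = 2532 kg/m³
  sample P: E = 290.9 GPa, ρ = 3190 kg/m³
  sample B: E = 3.034 GPa, ρ = 1140 kg/m³
  sample S: E = 69.29 GPa, ρ = 2707 kg/m³
  sample Z: E = 66.82 GPa, ρ = 1595 kg/m³
  sample V: E = 38.54 GPa, ρ = 1938 kg/m³
  sample P: M = 91.2 MN·m/kg
  sample Z: M = 41.9 MN·m/kg
  sample Y: M = 27.2 MN·m/kg
  sample S: M = 25.6 MN·m/kg
  sample V: M = 19.9 MN·m/kg
  sample B: M = 2.66 MN·m/kg
Highest index: sample P.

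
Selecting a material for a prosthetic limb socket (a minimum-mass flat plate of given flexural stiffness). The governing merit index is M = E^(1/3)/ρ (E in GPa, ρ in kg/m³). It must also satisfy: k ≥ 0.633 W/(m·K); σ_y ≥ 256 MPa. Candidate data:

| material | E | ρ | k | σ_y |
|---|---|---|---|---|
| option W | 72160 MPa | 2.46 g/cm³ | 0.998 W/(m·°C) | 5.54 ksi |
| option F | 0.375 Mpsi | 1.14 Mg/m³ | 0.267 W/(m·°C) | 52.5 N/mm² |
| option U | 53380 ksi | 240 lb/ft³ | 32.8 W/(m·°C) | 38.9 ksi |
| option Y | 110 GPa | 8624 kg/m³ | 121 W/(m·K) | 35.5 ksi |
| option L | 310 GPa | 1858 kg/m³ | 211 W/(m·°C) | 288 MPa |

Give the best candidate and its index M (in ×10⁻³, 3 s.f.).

Screen on constraints: k ≥ 0.633 W/(m·K); σ_y ≥ 256 MPa. Survivors: option U, option L.
Convert each candidate to consistent units, then evaluate M:
  option U: E = 368.0 GPa, ρ = 3844 kg/m³
  option L: E = 310.0 GPa, ρ = 1858 kg/m³
  option L: M = 3.64×10⁻³
  option U: M = 1.86×10⁻³
The maximum is for option L.

option L, M = 3.64×10⁻³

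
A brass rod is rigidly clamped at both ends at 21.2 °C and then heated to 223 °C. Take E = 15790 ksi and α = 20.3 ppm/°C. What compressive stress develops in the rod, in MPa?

446 MPa

E = 15790 ksi = 108.9 GPa.
ΔT = 201.8 K. Constrained thermal stress σ = E·α·ΔT = 108.9×10³ MPa × 20.3×10⁻⁶ × 201.8 = 446 MPa (compressive).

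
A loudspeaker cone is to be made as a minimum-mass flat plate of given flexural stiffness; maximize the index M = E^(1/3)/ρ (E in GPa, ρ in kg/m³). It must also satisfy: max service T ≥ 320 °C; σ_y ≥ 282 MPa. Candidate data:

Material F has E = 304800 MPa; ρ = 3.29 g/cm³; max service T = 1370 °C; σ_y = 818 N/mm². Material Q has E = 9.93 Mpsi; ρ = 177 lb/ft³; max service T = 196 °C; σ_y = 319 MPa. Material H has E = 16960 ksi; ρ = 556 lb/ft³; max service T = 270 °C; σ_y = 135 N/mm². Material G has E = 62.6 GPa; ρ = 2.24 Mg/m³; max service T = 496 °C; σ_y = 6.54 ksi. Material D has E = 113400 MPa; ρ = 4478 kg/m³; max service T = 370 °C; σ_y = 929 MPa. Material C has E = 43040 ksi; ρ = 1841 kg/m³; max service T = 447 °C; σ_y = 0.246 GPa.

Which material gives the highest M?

material F

Screen on constraints: max service T ≥ 320 °C; σ_y ≥ 282 MPa. Survivors: material F, material D.
Normalizing units and computing the index:
  material F: E = 304.8 GPa, ρ = 3290 kg/m³
  material D: E = 113.4 GPa, ρ = 4478 kg/m³
  material F: M = 2.05×10⁻³
  material D: M = 1.08×10⁻³
Highest index: material F.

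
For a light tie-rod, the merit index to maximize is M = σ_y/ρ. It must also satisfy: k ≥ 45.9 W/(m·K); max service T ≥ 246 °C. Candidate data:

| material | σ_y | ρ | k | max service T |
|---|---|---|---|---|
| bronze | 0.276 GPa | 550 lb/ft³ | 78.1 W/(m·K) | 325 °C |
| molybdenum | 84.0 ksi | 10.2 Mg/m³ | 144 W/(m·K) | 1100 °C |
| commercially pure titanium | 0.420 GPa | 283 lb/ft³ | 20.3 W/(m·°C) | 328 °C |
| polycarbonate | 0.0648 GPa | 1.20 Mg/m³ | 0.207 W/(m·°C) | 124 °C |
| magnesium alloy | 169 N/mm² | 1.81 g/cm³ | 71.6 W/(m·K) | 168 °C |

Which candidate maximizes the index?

molybdenum

Screen on constraints: k ≥ 45.9 W/(m·K); max service T ≥ 246 °C. Survivors: bronze, molybdenum.
Convert each candidate to consistent units, then evaluate M:
  bronze: σ_y = 276.0 MPa, ρ = 8810 kg/m³
  molybdenum: σ_y = 579.2 MPa, ρ = 10200 kg/m³
  molybdenum: M = 56.8 kN·m/kg
  bronze: M = 31.3 kN·m/kg
The maximum is for molybdenum.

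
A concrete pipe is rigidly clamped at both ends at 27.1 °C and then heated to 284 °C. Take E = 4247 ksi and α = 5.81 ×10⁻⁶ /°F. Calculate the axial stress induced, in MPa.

78.7 MPa

E = 4247 ksi = 29.28 GPa.
α = 5.81×10⁻⁶/°F × 9/5 = 10.5×10⁻⁶/K.
ΔT = 256.9 K. Constrained thermal stress σ = E·α·ΔT = 29.28×10³ MPa × 10.5×10⁻⁶ × 256.9 = 78.7 MPa (compressive).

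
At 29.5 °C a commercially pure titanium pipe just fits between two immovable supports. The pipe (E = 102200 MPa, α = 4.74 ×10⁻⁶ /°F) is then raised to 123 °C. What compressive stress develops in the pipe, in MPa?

81.5 MPa

E = 102200 MPa = 102.2 GPa.
α = 4.74×10⁻⁶/°F × 9/5 = 8.53×10⁻⁶/K.
ΔT = 93.50 K. Constrained thermal stress σ = E·α·ΔT = 102.2×10³ MPa × 8.53×10⁻⁶ × 93.50 = 81.5 MPa (compressive).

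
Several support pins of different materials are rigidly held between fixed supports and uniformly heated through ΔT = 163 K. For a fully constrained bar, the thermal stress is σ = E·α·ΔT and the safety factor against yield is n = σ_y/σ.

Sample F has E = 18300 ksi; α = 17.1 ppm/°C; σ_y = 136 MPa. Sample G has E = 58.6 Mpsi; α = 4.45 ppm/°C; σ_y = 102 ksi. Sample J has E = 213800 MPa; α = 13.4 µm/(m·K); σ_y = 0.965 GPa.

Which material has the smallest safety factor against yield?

Converting E to GPa, α to ×10⁻⁶/K, σ_y to MPa, then σ and n for each:
  sample F: E = 126.2, α = 17.1, σ_y = 136.0 → σ = 352 MPa, n = 0.387
  sample G: E = 404.0, α = 4.45, σ_y = 703.3 → σ = 293 MPa, n = 2.40
  sample J: E = 213.8, α = 13.4, σ_y = 965.0 → σ = 467 MPa, n = 2.07
Smallest n: sample F with n = 0.387.

sample F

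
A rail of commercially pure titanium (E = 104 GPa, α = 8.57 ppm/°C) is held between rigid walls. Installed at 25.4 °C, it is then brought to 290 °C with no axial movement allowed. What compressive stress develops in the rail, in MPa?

236 MPa

ΔT = 264.6 K. Constrained thermal stress σ = E·α·ΔT = 104.0×10³ MPa × 8.57×10⁻⁶ × 264.6 = 236 MPa (compressive).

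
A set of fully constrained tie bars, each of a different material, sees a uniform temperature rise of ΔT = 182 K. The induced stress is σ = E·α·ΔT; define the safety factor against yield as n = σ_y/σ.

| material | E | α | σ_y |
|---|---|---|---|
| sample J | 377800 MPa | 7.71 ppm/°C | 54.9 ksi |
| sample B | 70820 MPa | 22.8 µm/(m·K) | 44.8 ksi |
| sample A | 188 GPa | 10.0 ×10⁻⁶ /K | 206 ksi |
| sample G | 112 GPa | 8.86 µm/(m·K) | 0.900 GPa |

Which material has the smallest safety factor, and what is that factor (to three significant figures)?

In consistent units (E in GPa, α in ×10⁻⁶/K, σ_y in MPa):
  sample J: E = 377.8, α = 7.71, σ_y = 378.5 → σ = 530 MPa, n = 0.714
  sample B: E = 70.82, α = 22.8, σ_y = 308.9 → σ = 294 MPa, n = 1.05
  sample A: E = 188.0, α = 10.0, σ_y = 1420 → σ = 342 MPa, n = 4.15
  sample G: E = 112.0, α = 8.86, σ_y = 900.0 → σ = 181 MPa, n = 4.98
The minimum is sample J at n = 0.714.

sample J, n = 0.714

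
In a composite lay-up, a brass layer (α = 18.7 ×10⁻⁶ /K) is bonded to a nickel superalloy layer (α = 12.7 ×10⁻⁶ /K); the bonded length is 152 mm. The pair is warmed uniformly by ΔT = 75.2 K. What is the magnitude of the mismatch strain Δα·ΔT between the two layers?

Δα = |18.7 − 12.7|×10⁻⁶/K = 6.00×10⁻⁶/K.
Mismatch strain = Δα·ΔT = 6.00×10⁻⁶ × 75.2 = 4.51×10⁻⁴.

4.51×10⁻⁴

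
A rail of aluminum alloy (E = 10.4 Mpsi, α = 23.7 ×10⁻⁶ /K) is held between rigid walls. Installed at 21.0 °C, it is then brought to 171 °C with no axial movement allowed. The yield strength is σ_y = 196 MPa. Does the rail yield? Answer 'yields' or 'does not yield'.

E = 10.4 Mpsi = 71.71 GPa.
ΔT = 150.0 K. Constrained thermal stress σ = E·α·ΔT = 71.71×10³ MPa × 23.7×10⁻⁶ × 150.0 = 255 MPa (compressive).
Compare to σ_y = 196 MPa: σ ≥ σ_y, so it yields.

yields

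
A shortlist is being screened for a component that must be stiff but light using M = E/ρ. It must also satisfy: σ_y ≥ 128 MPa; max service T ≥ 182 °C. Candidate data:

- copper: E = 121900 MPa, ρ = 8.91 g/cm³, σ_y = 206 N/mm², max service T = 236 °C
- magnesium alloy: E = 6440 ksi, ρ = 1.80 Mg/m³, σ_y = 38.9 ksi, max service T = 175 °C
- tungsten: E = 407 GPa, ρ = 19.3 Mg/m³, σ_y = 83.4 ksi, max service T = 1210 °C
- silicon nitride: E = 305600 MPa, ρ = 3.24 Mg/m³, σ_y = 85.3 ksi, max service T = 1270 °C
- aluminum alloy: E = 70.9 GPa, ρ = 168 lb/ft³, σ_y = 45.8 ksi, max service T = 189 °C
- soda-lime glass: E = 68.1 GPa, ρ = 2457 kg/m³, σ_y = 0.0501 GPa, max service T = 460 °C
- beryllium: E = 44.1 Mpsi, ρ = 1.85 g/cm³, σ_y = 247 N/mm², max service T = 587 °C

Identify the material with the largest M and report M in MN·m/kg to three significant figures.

beryllium, M = 164 MN·m/kg

Screen on constraints: σ_y ≥ 128 MPa; max service T ≥ 182 °C. Survivors: copper, tungsten, silicon nitride, aluminum alloy, beryllium.
In SI units:
  copper: E = 121.9 GPa, ρ = 8910 kg/m³
  tungsten: E = 407.0 GPa, ρ = 19300 kg/m³
  silicon nitride: E = 305.6 GPa, ρ = 3240 kg/m³
  aluminum alloy: E = 70.90 GPa, ρ = 2691 kg/m³
  beryllium: E = 304.1 GPa, ρ = 1850 kg/m³
  beryllium: M = 164 MN·m/kg
  silicon nitride: M = 94.3 MN·m/kg
  aluminum alloy: M = 26.3 MN·m/kg
  tungsten: M = 21.1 MN·m/kg
  copper: M = 13.7 MN·m/kg
Highest index: beryllium.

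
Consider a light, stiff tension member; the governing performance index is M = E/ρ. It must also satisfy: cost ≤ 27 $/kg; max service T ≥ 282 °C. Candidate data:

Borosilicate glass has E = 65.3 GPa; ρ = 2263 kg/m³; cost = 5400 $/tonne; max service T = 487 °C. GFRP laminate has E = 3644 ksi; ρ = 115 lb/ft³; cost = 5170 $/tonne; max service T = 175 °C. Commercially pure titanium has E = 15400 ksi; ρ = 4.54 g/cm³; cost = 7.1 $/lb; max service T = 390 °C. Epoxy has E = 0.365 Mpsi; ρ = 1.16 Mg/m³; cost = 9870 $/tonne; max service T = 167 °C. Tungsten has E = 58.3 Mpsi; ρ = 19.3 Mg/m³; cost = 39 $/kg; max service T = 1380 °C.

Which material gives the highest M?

Screen on constraints: cost ≤ 27 $/kg; max service T ≥ 282 °C. Survivors: borosilicate glass, commercially pure titanium.
Putting every candidate on a common basis:
  borosilicate glass: E = 65.30 GPa, ρ = 2263 kg/m³
  commercially pure titanium: E = 106.2 GPa, ρ = 4540 kg/m³
  borosilicate glass: M = 28.9 MN·m/kg
  commercially pure titanium: M = 23.4 MN·m/kg
Borosilicate glass ranks first.

borosilicate glass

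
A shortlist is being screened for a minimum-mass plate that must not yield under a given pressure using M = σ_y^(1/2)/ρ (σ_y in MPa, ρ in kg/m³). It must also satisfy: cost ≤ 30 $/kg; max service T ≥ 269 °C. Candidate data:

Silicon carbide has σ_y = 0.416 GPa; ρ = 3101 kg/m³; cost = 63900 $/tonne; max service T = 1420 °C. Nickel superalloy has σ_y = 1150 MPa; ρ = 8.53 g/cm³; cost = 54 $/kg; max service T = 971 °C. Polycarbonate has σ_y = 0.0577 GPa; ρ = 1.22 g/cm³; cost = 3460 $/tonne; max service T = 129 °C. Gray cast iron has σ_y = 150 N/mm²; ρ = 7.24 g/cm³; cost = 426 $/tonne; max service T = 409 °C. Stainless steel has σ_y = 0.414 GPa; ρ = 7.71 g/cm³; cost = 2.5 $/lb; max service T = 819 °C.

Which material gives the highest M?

Screen on constraints: cost ≤ 30 $/kg; max service T ≥ 269 °C. Survivors: gray cast iron, stainless steel.
Normalizing units and computing the index:
  gray cast iron: σ_y = 150.0 MPa, ρ = 7240 kg/m³
  stainless steel: σ_y = 414.0 MPa, ρ = 7710 kg/m³
  stainless steel: M = 2.64×10⁻³
  gray cast iron: M = 1.69×10⁻³
Highest index: stainless steel.

stainless steel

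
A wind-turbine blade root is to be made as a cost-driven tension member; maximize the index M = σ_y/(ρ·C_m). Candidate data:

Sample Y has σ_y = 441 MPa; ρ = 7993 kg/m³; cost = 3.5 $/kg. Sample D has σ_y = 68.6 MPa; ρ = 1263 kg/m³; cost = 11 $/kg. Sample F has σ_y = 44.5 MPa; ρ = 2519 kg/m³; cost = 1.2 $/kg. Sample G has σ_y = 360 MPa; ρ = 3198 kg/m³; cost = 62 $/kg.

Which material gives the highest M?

sample Y

Computing M directly (units already consistent):
  sample Y: M = 15.8 kN·m per $
  sample F: M = 14.7 kN·m per $
  sample D: M = 4.94 kN·m per $
  sample G: M = 1.82 kN·m per $
Highest index: sample Y.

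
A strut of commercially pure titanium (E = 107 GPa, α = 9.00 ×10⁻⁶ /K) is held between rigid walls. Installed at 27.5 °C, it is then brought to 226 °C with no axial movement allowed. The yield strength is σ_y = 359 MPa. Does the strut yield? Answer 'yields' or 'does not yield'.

does not yield

ΔT = 198.5 K. Constrained thermal stress σ = E·α·ΔT = 107.0×10³ MPa × 9.00×10⁻⁶ × 198.5 = 191 MPa (compressive).
Compare to σ_y = 359 MPa: σ < σ_y, so it does not yield.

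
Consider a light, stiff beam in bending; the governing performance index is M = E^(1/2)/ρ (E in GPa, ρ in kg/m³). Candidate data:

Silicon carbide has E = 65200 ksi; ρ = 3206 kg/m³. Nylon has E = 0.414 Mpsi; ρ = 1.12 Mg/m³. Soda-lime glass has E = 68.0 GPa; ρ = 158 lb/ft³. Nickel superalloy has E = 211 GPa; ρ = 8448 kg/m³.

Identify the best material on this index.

Convert each candidate to consistent units, then evaluate M:
  silicon carbide: E = 449.5 GPa, ρ = 3206 kg/m³
  nylon: E = 2.854 GPa, ρ = 1120 kg/m³
  soda-lime glass: E = 68.00 GPa, ρ = 2531 kg/m³
  nickel superalloy: E = 211.0 GPa, ρ = 8448 kg/m³
  silicon carbide: M = 6.61×10⁻³
  soda-lime glass: M = 3.26×10⁻³
  nickel superalloy: M = 1.72×10⁻³
  nylon: M = 1.51×10⁻³
Silicon carbide ranks first.

silicon carbide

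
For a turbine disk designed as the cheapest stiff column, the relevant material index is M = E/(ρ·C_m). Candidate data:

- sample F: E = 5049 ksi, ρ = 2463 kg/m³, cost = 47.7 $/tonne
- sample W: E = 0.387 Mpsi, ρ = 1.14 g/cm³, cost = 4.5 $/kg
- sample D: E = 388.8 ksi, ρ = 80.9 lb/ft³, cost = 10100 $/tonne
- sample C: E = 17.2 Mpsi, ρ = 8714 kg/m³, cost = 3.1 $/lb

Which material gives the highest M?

Normalizing units and computing the index:
  sample F: E = 34.81 GPa, ρ = 2463 kg/m³, cost = 0.04770 $/kg
  sample W: E = 2.668 GPa, ρ = 1140 kg/m³, cost = 4.500 $/kg
  sample D: E = 2.681 GPa, ρ = 1296 kg/m³, cost = 10.10 $/kg
  sample C: E = 118.6 GPa, ρ = 8714 kg/m³, cost = 6.834 $/kg
  sample F: M = 296 MN·m per $
  sample C: M = 1.99 MN·m per $
  sample W: M = 0.520 MN·m per $
  sample D: M = 0.205 MN·m per $
Highest index: sample F.

sample F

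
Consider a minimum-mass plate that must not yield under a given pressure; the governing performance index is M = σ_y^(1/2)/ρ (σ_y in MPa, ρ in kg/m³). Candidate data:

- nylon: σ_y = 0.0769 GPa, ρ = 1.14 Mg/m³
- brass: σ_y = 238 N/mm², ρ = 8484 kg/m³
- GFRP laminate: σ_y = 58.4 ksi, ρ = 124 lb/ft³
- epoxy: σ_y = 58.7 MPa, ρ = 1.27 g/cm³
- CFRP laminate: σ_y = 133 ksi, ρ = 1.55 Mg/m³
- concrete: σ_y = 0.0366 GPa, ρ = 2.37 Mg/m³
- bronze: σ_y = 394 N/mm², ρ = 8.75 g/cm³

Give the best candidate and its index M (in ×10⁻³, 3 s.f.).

Normalizing units and computing the index:
  nylon: σ_y = 76.90 MPa, ρ = 1140 kg/m³
  brass: σ_y = 238.0 MPa, ρ = 8484 kg/m³
  GFRP laminate: σ_y = 402.7 MPa, ρ = 1986 kg/m³
  epoxy: σ_y = 58.70 MPa, ρ = 1270 kg/m³
  CFRP laminate: σ_y = 917.0 MPa, ρ = 1550 kg/m³
  concrete: σ_y = 36.60 MPa, ρ = 2370 kg/m³
  bronze: σ_y = 394.0 MPa, ρ = 8750 kg/m³
  CFRP laminate: M = 19.5×10⁻³
  GFRP laminate: M = 10.1×10⁻³
  nylon: M = 7.69×10⁻³
  epoxy: M = 6.03×10⁻³
  concrete: M = 2.55×10⁻³
  bronze: M = 2.27×10⁻³
  brass: M = 1.82×10⁻³
The maximum is for CFRP laminate.

CFRP laminate, M = 19.5×10⁻³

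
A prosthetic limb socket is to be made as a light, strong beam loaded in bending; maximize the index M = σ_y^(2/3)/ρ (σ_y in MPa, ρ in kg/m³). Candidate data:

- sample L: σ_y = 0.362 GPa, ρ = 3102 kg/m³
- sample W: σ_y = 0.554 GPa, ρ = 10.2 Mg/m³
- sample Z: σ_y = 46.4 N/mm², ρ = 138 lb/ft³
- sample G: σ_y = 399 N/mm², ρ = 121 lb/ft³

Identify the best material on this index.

sample G

In SI units:
  sample L: σ_y = 362.0 MPa, ρ = 3102 kg/m³
  sample W: σ_y = 554.0 MPa, ρ = 10200 kg/m³
  sample Z: σ_y = 46.40 MPa, ρ = 2211 kg/m³
  sample G: σ_y = 399.0 MPa, ρ = 1938 kg/m³
  sample G: M = 28.0×10⁻³
  sample L: M = 16.4×10⁻³
  sample W: M = 6.61×10⁻³
  sample Z: M = 5.84×10⁻³
Highest index: sample G.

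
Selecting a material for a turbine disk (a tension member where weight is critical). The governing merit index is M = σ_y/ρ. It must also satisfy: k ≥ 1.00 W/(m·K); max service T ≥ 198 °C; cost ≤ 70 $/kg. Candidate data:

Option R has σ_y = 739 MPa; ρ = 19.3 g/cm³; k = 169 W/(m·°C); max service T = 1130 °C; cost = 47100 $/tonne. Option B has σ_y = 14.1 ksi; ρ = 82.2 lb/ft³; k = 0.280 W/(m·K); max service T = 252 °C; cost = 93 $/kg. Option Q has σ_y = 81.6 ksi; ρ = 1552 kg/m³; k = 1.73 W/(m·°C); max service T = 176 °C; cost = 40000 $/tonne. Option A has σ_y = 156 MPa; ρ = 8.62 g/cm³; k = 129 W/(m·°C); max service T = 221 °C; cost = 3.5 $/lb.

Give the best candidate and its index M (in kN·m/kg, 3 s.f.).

Screen on constraints: k ≥ 1.00 W/(m·K); max service T ≥ 198 °C; cost ≤ 70 $/kg. Survivors: option R, option A.
Normalizing units and computing the index:
  option R: σ_y = 739.0 MPa, ρ = 19300 kg/m³
  option A: σ_y = 156.0 MPa, ρ = 8620 kg/m³
  option R: M = 38.3 kN·m/kg
  option A: M = 18.1 kN·m/kg
Option R ranks first.

option R, M = 38.3 kN·m/kg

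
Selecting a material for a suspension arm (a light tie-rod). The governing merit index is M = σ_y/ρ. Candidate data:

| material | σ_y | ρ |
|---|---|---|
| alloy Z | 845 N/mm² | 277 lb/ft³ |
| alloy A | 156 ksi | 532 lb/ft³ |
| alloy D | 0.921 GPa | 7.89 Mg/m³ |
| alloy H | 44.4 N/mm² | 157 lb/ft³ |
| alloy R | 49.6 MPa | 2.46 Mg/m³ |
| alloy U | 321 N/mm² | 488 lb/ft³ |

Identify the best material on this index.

Putting every candidate on a common basis:
  alloy Z: σ_y = 845.0 MPa, ρ = 4437 kg/m³
  alloy A: σ_y = 1076 MPa, ρ = 8522 kg/m³
  alloy D: σ_y = 921.0 MPa, ρ = 7890 kg/m³
  alloy H: σ_y = 44.40 MPa, ρ = 2515 kg/m³
  alloy R: σ_y = 49.60 MPa, ρ = 2460 kg/m³
  alloy U: σ_y = 321.0 MPa, ρ = 7817 kg/m³
  alloy Z: M = 190 kN·m/kg
  alloy A: M = 126 kN·m/kg
  alloy D: M = 117 kN·m/kg
  alloy U: M = 41.1 kN·m/kg
  alloy R: M = 20.2 kN·m/kg
  alloy H: M = 17.7 kN·m/kg
Highest index: alloy Z.

alloy Z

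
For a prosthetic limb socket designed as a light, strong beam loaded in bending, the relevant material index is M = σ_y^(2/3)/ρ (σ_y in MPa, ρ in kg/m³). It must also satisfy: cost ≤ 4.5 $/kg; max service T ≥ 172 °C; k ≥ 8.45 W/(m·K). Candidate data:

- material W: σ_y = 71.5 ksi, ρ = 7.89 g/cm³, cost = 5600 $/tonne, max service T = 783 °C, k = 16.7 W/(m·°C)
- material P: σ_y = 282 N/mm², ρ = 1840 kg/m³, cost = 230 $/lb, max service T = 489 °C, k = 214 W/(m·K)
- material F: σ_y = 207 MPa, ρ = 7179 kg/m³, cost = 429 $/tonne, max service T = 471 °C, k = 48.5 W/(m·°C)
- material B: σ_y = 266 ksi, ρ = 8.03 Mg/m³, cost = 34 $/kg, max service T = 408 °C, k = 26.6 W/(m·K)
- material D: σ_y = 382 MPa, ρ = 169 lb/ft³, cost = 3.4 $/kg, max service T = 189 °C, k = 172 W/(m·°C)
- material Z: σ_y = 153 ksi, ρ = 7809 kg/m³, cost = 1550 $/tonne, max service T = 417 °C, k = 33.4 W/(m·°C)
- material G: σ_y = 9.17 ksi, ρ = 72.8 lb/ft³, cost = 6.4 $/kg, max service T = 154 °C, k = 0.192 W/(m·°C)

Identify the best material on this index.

material D

Screen on constraints: cost ≤ 4.5 $/kg; max service T ≥ 172 °C; k ≥ 8.45 W/(m·K). Survivors: material F, material D, material Z.
In SI units:
  material F: σ_y = 207.0 MPa, ρ = 7179 kg/m³
  material D: σ_y = 382.0 MPa, ρ = 2707 kg/m³
  material Z: σ_y = 1055 MPa, ρ = 7809 kg/m³
  material D: M = 19.4×10⁻³
  material Z: M = 13.3×10⁻³
  material F: M = 4.87×10⁻³
Material D ranks first.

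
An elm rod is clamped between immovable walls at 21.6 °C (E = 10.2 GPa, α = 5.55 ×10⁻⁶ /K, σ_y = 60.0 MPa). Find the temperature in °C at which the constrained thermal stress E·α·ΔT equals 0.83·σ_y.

901 °C

E·α·ΔT = 49.80 MPa ⇒ ΔT = 49.80 / (10.20×10³ × 5.55×10⁻⁶) = 879.7 K.
T = 21.6 + 879.7 = 901.3 °C.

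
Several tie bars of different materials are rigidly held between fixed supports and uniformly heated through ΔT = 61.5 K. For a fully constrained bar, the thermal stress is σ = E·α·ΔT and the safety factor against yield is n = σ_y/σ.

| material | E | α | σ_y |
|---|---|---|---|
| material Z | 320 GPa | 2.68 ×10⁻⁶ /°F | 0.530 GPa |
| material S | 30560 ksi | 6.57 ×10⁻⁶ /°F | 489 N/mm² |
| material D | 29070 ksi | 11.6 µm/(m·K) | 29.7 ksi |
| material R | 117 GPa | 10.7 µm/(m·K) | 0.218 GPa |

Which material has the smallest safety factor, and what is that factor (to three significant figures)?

Per material, after unit conversion:
  material Z: E = 320.0, α = 4.82, σ_y = 530.0 → σ = 94.9 MPa, n = 5.58
  material S: E = 210.7, α = 11.8, σ_y = 489.0 → σ = 153 MPa, n = 3.19
  material D: E = 200.4, α = 11.6, σ_y = 204.8 → σ = 143 MPa, n = 1.43
  material R: E = 117.0, α = 10.7, σ_y = 218.0 → σ = 77.0 MPa, n = 2.83
Smallest n: material D with n = 1.43.

material D, n = 1.43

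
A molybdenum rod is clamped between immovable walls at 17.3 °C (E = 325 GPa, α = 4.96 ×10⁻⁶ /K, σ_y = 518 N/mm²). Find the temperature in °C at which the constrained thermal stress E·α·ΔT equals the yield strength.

339 °C

σ_y = 518 N/mm² = 518.0 MPa.
E·α·ΔT = 518.0 MPa ⇒ ΔT = 518.0 / (325.0×10³ × 4.96×10⁻⁶) = 321.3 K.
T = 17.3 + 321.3 = 338.6 °C.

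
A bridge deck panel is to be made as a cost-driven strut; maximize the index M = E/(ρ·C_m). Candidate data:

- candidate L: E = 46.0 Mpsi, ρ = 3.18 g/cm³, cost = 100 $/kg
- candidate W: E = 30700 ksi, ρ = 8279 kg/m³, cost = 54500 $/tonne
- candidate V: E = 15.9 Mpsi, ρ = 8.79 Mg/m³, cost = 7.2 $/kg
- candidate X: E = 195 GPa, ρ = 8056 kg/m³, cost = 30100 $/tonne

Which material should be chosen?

Convert each candidate to consistent units, then evaluate M:
  candidate L: E = 317.2 GPa, ρ = 3180 kg/m³, cost = 100.0 $/kg
  candidate W: E = 211.7 GPa, ρ = 8279 kg/m³, cost = 54.50 $/kg
  candidate V: E = 109.6 GPa, ρ = 8790 kg/m³, cost = 7.200 $/kg
  candidate X: E = 195.0 GPa, ρ = 8056 kg/m³, cost = 30.10 $/kg
  candidate V: M = 1.73 MN·m per $
  candidate L: M = 0.997 MN·m per $
  candidate X: M = 0.804 MN·m per $
  candidate W: M = 0.469 MN·m per $
Candidate V ranks first.

candidate V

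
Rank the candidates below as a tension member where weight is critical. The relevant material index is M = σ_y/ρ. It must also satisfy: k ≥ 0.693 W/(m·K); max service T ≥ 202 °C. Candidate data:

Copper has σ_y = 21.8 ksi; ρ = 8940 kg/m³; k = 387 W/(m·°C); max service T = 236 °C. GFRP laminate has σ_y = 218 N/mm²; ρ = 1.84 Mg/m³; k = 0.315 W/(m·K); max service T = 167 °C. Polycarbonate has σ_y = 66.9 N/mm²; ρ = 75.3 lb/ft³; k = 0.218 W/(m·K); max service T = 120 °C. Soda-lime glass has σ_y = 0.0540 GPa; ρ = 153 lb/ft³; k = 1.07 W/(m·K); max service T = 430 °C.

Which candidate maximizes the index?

soda-lime glass

Screen on constraints: k ≥ 0.693 W/(m·K); max service T ≥ 202 °C. Survivors: copper, soda-lime glass.
Convert each candidate to consistent units, then evaluate M:
  copper: σ_y = 150.3 MPa, ρ = 8940 kg/m³
  soda-lime glass: σ_y = 54.00 MPa, ρ = 2451 kg/m³
  soda-lime glass: M = 22.0 kN·m/kg
  copper: M = 16.8 kN·m/kg
Soda-lime glass ranks first.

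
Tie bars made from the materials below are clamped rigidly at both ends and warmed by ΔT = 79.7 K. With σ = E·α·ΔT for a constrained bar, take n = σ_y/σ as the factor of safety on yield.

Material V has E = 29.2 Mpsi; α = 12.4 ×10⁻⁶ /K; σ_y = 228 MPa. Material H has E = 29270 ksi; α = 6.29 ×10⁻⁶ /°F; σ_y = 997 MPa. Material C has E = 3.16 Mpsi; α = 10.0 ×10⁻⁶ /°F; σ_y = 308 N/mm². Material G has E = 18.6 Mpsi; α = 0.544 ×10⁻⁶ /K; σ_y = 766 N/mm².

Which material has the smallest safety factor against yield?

material V

Converting E to GPa, α to ×10⁻⁶/K, σ_y to MPa, then σ and n for each:
  material V: E = 201.3, α = 12.4, σ_y = 228.0 → σ = 199 MPa, n = 1.15
  material H: E = 201.8, α = 11.3, σ_y = 997.0 → σ = 182 MPa, n = 5.47
  material C: E = 21.79, α = 18.0, σ_y = 308.0 → σ = 31.3 MPa, n = 9.85
  material G: E = 128.2, α = 0.544, σ_y = 766.0 → σ = 5.56 MPa, n = 138
The minimum is material V at n = 1.15.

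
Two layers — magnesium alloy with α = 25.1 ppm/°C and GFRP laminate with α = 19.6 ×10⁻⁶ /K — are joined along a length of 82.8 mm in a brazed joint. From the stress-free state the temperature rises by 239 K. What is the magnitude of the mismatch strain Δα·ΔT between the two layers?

1.31×10⁻³

Δα = |25.1 − 19.6|×10⁻⁶/K = 5.50×10⁻⁶/K.
Mismatch strain = Δα·ΔT = 5.50×10⁻⁶ × 239.0 = 1.31×10⁻³.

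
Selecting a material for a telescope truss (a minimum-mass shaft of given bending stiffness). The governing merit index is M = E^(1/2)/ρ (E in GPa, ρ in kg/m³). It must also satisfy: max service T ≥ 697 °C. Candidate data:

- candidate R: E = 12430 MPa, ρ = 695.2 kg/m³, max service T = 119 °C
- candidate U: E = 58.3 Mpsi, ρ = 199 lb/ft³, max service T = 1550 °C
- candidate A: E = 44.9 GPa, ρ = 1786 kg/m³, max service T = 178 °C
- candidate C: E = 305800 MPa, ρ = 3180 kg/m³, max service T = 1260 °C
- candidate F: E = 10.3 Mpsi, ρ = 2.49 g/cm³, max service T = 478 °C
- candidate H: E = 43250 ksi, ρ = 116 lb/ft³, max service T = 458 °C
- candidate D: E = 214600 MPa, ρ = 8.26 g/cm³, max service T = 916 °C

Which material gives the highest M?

Screen on constraints: max service T ≥ 697 °C. Survivors: candidate U, candidate C, candidate D.
Normalizing units and computing the index:
  candidate U: E = 402.0 GPa, ρ = 3188 kg/m³
  candidate C: E = 305.8 GPa, ρ = 3180 kg/m³
  candidate D: E = 214.6 GPa, ρ = 8260 kg/m³
  candidate U: M = 6.29×10⁻³
  candidate C: M = 5.50×10⁻³
  candidate D: M = 1.77×10⁻³
Candidate U ranks first.

candidate U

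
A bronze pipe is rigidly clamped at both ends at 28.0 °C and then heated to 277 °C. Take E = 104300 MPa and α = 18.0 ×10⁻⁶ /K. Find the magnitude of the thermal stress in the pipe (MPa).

E = 104300 MPa = 104.3 GPa.
ΔT = 249.0 K. Constrained thermal stress σ = E·α·ΔT = 104.3×10³ MPa × 18.0×10⁻⁶ × 249.0 = 467 MPa (compressive).

467 MPa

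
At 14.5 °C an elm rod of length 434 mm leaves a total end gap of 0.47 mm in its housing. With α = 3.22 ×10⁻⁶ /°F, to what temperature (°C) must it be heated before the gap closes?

α = 3.22×10⁻⁶/°F × 9/5 = 5.80×10⁻⁶/K.
α·L₀·ΔT = 0.47 mm ⇒ ΔT = 0.47 / (5.80×10⁻⁶ × 434.0) = 186.8 K.
T = 14.5 + 186.8 = 201.3 °C.

201 °C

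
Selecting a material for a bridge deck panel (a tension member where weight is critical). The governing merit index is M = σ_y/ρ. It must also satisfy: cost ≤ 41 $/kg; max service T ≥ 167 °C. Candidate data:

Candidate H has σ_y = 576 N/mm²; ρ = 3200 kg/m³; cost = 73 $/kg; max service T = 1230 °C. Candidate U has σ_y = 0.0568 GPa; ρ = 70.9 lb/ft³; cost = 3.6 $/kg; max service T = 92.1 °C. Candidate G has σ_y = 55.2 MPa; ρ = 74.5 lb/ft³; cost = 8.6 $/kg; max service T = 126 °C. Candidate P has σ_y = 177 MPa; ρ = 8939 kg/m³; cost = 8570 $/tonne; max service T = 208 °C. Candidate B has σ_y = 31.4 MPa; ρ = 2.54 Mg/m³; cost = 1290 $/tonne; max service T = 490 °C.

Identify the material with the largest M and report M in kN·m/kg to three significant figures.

candidate P, M = 19.8 kN·m/kg

Screen on constraints: cost ≤ 41 $/kg; max service T ≥ 167 °C. Survivors: candidate P, candidate B.
In SI units:
  candidate P: σ_y = 177.0 MPa, ρ = 8939 kg/m³
  candidate B: σ_y = 31.40 MPa, ρ = 2540 kg/m³
  candidate P: M = 19.8 kN·m/kg
  candidate B: M = 12.4 kN·m/kg
Highest index: candidate P.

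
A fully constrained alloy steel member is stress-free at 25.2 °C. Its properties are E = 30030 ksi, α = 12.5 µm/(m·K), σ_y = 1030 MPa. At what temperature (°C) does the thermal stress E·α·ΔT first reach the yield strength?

423 °C

E = 30030 ksi = 207.0 GPa.
E·α·ΔT = 1030 MPa ⇒ ΔT = 1030 / (207.0×10³ × 12.5×10⁻⁶) = 398.0 K.
T = 25.2 + 398.0 = 423.2 °C.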